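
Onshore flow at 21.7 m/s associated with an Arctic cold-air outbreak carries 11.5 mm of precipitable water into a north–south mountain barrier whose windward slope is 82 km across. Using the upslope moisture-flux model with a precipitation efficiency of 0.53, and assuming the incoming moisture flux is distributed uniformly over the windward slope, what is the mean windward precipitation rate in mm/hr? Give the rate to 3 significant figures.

R ≈ 5.81 mm/hr

Incoming column moisture flux per unit ridge length: F = V × PW = 21.7 × 11.5 = 249.55 mm·m/s.
Spread over the 82 km slope with efficiency ε = 0.53: R = ε·F/W = 0.53 × 249.55 / 82000 m = 1.613e-03 mm/s.
R = 1.613e-03 × 3600 = 5.81 mm/hr.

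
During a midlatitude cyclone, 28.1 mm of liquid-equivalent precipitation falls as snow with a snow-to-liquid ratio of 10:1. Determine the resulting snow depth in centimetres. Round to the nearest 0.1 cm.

Snow depth = liquid × ratio = 28.1 mm × 10 = 281 mm = 28.1 cm.

snow depth ≈ 28.1 cm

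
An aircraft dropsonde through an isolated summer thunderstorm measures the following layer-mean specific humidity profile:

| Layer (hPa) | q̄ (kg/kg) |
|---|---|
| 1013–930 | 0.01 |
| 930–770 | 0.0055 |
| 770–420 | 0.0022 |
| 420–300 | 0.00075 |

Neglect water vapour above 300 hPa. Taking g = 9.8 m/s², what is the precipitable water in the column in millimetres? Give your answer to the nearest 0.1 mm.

PW ≈ 26.2 mm

Precipitable water is the column-integrated vapour mass per unit area: PW = (1/g) Σ q̄ Δp, with q in kg/kg and Δp in Pa (1 kg/m² of water = 1 mm).
Layer 1013–930 hPa: Δp = 83 hPa = 8300 Pa, q̄ = 0.01 kg/kg → 0.01 × 8300 / 9.8 = 8.47 mm
Layer 930–770 hPa: Δp = 160 hPa = 16000 Pa, q̄ = 0.0055 kg/kg → 0.0055 × 16000 / 9.8 = 8.98 mm
Layer 770–420 hPa: Δp = 350 hPa = 35000 Pa, q̄ = 0.0022 kg/kg → 0.0022 × 35000 / 9.8 = 7.86 mm
Layer 420–300 hPa: Δp = 120 hPa = 12000 Pa, q̄ = 0.00075 kg/kg → 0.00075 × 12000 / 9.8 = 0.92 mm
PW = 8.47 + 8.98 + 7.86 + 0.92 = 26.23 ≈ 26.2 mm.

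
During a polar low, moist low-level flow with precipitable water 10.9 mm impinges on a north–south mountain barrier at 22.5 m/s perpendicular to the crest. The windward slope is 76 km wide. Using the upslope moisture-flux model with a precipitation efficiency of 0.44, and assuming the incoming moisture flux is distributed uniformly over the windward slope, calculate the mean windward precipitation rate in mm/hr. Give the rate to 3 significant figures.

Incoming column moisture flux per unit ridge length: F = V × PW = 22.5 × 10.9 = 245.25 mm·m/s.
Spread over the 76 km slope with efficiency ε = 0.44: R = ε·F/W = 0.44 × 245.25 / 76000 m = 1.420e-03 mm/s.
R = 1.420e-03 × 3600 = 5.11 mm/hr.

R ≈ 5.11 mm/hr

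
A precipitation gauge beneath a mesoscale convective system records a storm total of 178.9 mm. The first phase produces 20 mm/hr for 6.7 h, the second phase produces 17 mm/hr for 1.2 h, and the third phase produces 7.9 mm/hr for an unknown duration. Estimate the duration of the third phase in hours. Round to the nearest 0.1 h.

Known phases: 20 × 6.7 + 17 × 1.2 = 134 + 20.4 = 154.4 mm.
Remaining depth = 178.9 − 154.4 = 24.5 mm.
Duration = 24.5 / 7.9 = 3.1 h.

duration ≈ 3.1 h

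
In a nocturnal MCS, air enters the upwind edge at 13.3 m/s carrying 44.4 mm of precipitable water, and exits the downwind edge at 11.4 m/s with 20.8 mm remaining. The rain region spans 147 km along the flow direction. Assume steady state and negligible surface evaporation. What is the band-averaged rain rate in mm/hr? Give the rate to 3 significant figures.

R ≈ 8.65 mm/hr

Column moisture flux per unit crosswind length is F = V × PW.
Inflow: F_in = 13.3 × 44.4 = 590.52 mm·m/s
Outflow: F_out = 11.4 × 20.8 = 237.12 mm·m/s
Steady-state rate R = (F_in − F_out)/L = (590.52 − 237.12) / 147000 m = 2.404e-03 mm/s.
R = 2.404e-03 × 3600 = 8.65 mm/hr.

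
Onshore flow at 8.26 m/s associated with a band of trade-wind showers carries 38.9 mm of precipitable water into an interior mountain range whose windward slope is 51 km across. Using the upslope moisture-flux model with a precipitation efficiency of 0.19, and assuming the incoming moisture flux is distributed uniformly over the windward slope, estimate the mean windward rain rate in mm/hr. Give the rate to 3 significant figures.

Incoming column moisture flux per unit ridge length: F = V × PW = 8.26 × 38.9 = 321.314 mm·m/s.
Spread over the 51 km slope with efficiency ε = 0.19: R = ε·F/W = 0.19 × 321.314 / 51000 m = 1.197e-03 mm/s.
R = 1.197e-03 × 3600 = 4.31 mm/hr.

R ≈ 4.31 mm/hr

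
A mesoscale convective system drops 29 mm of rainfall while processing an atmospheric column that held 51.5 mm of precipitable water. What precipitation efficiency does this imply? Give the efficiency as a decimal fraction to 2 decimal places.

ε ≈ 0.56

ε = rainfall / PW = 29 / 51.5 = 0.56.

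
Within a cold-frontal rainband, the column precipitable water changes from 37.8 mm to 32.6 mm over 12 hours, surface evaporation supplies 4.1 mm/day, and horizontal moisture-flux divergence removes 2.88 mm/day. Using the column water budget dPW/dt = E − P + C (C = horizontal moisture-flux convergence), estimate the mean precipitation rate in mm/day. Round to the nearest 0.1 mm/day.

P ≈ 11.6 mm/day

dPW/dt = (32.6 − 37.8) mm / (12/24 day) = -10.400 mm/day.
P = E + C − dPW/dt = 4.1 + (-2.88) − (-10.400) = 11.6 mm/day.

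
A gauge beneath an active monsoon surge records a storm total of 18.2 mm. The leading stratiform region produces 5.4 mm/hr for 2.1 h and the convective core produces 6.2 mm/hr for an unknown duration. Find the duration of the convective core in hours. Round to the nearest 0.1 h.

duration ≈ 1.1 h

Known phases: 5.4 × 2.1 = 11.34 mm.
Remaining depth = 18.2 − 11.34 = 6.86 mm.
Duration = 6.86 / 6.2 = 1.1 h.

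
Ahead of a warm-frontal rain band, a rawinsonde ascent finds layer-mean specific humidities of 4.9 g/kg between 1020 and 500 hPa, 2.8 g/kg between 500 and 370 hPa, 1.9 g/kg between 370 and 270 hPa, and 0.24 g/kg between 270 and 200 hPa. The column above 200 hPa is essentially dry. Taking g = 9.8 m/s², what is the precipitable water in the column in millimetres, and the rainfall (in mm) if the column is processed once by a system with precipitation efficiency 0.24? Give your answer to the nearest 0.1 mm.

Precipitable water is the column-integrated vapour mass per unit area: PW = (1/g) Σ q̄ Δp, with q in kg/kg and Δp in Pa (1 kg/m² of water = 1 mm).
Layer 1020–500 hPa: Δp = 520 hPa = 52000 Pa, q̄ = 0.0049 kg/kg → 0.0049 × 52000 / 9.8 = 26.00 mm
Layer 500–370 hPa: Δp = 130 hPa = 13000 Pa, q̄ = 0.0028 kg/kg → 0.0028 × 13000 / 9.8 = 3.71 mm
Layer 370–270 hPa: Δp = 100 hPa = 10000 Pa, q̄ = 0.0019 kg/kg → 0.0019 × 10000 / 9.8 = 1.94 mm
Layer 270–200 hPa: Δp = 70 hPa = 7000 Pa, q̄ = 0.00024 kg/kg → 0.00024 × 7000 / 9.8 = 0.17 mm
PW = 26.00 + 3.71 + 1.94 + 0.17 = 31.82 ≈ 31.8 mm.
Rainfall = ε × PW = 0.24 × 31.8 = 7.6 mm.

PW ≈ 31.8 mm; rainfall ≈ 7.6 mm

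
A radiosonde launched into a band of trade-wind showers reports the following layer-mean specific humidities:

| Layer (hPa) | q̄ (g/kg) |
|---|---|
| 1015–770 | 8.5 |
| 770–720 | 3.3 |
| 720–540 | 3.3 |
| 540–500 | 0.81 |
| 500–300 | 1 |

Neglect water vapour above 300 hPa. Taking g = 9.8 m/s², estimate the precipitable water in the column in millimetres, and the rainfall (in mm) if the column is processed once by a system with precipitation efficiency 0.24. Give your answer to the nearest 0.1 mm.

PW ≈ 31.4 mm; rainfall ≈ 7.5 mm

Precipitable water is the column-integrated vapour mass per unit area: PW = (1/g) Σ q̄ Δp, with q in kg/kg and Δp in Pa (1 kg/m² of water = 1 mm).
Layer 1015–770 hPa: Δp = 245 hPa = 24500 Pa, q̄ = 0.0085 kg/kg → 0.0085 × 24500 / 9.8 = 21.25 mm
Layer 770–720 hPa: Δp = 50 hPa = 5000 Pa, q̄ = 0.0033 kg/kg → 0.0033 × 5000 / 9.8 = 1.68 mm
Layer 720–540 hPa: Δp = 180 hPa = 18000 Pa, q̄ = 0.0033 kg/kg → 0.0033 × 18000 / 9.8 = 6.06 mm
Layer 540–500 hPa: Δp = 40 hPa = 4000 Pa, q̄ = 0.00081 kg/kg → 0.00081 × 4000 / 9.8 = 0.33 mm
Layer 500–300 hPa: Δp = 200 hPa = 20000 Pa, q̄ = 0.001 kg/kg → 0.001 × 20000 / 9.8 = 2.04 mm
PW = 21.25 + 1.68 + 6.06 + 0.33 + 2.04 = 31.36 ≈ 31.4 mm.
Rainfall = ε × PW = 0.24 × 31.4 = 7.5 mm.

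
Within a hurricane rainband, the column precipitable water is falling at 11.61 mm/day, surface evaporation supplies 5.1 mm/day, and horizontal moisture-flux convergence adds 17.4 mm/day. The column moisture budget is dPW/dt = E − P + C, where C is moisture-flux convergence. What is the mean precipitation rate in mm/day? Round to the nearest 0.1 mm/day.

dPW/dt = -11.61 mm/day.
P = E + C − dPW/dt = 5.1 + (17.4) − (-11.61) = 34.1 mm/day.

P ≈ 34.1 mm/day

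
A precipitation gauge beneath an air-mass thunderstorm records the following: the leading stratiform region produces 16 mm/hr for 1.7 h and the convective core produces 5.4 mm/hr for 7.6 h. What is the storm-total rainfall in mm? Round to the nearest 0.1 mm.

Total = Σ Rᵢ Δtᵢ = 16 × 1.7 + 5.4 × 7.6
      = 27.2 + 41.04 = 68.2 mm.

total ≈ 68.2 mm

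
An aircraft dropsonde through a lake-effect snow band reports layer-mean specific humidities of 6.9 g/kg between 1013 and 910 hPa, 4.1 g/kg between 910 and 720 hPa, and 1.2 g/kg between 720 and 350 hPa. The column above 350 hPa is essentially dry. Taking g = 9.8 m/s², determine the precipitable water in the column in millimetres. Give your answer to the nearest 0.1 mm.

Precipitable water is the column-integrated vapour mass per unit area: PW = (1/g) Σ q̄ Δp, with q in kg/kg and Δp in Pa (1 kg/m² of water = 1 mm).
Layer 1013–910 hPa: Δp = 103 hPa = 10300 Pa, q̄ = 0.0069 kg/kg → 0.0069 × 10300 / 9.8 = 7.25 mm
Layer 910–720 hPa: Δp = 190 hPa = 19000 Pa, q̄ = 0.0041 kg/kg → 0.0041 × 19000 / 9.8 = 7.95 mm
Layer 720–350 hPa: Δp = 370 hPa = 37000 Pa, q̄ = 0.0012 kg/kg → 0.0012 × 37000 / 9.8 = 4.53 mm
PW = 7.25 + 7.95 + 4.53 = 19.73 ≈ 19.7 mm.

PW ≈ 19.7 mm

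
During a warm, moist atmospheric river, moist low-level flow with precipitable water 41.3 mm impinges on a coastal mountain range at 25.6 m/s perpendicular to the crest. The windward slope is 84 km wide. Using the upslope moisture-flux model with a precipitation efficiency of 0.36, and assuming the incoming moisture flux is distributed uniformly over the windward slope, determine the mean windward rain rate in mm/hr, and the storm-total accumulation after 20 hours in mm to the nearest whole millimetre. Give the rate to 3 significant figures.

Incoming column moisture flux per unit ridge length: F = V × PW = 25.6 × 41.3 = 1057.28 mm·m/s.
Spread over the 84 km slope with efficiency ε = 0.36: R = ε·F/W = 0.36 × 1057.28 / 84000 m = 4.531e-03 mm/s.
R = 4.531e-03 × 3600 = 16.3 mm/hr.
Over 20 h: total = 16.3 × 20 = 326 mm.

R ≈ 16.3 mm/hr; total ≈ 326 mm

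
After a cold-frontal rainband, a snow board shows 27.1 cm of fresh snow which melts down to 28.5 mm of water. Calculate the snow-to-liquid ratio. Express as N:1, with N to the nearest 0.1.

ratio ≈ 9.5

Ratio = snow depth / SWE = 271 mm / 28.5 mm = 9.5, i.e. 9.5:1.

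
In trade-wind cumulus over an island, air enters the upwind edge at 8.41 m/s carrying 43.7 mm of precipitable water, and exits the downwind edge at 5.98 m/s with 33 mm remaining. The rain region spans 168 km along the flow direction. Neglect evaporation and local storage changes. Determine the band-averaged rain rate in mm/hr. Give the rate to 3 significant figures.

R ≈ 3.65 mm/hr

Column moisture flux per unit crosswind length is F = V × PW.
Inflow: F_in = 8.41 × 43.7 = 367.517 mm·m/s
Outflow: F_out = 5.98 × 33 = 197.34 mm·m/s
Steady-state rate R = (F_in − F_out)/L = (367.517 − 197.34) / 168000 m = 1.013e-03 mm/s.
R = 1.013e-03 × 3600 = 3.65 mm/hr.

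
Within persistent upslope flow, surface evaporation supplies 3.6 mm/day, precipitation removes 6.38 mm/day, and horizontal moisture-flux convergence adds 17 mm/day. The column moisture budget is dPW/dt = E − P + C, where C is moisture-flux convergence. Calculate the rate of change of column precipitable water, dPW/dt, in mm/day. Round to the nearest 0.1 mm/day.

dPW/dt = E − P + C = 3.6 − 6.38 + (17) = 14.2 mm/day.

dPW/dt ≈ 14.2 mm/day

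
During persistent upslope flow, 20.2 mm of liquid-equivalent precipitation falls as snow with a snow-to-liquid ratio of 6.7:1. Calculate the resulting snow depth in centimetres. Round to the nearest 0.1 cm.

Snow depth = liquid × ratio = 20.2 mm × 6.7 = 135.34 mm = 13.5 cm.

snow depth ≈ 13.5 cm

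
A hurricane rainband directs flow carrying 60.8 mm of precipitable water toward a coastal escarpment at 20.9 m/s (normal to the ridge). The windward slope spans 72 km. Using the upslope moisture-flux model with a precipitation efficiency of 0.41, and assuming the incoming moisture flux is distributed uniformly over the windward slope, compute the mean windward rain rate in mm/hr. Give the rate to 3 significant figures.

Incoming column moisture flux per unit ridge length: F = V × PW = 20.9 × 60.8 = 1270.72 mm·m/s.
Spread over the 72 km slope with efficiency ε = 0.41: R = ε·F/W = 0.41 × 1270.72 / 72000 m = 7.236e-03 mm/s.
R = 7.236e-03 × 3600 = 26.0 mm/hr.

R ≈ 26.0 mm/hr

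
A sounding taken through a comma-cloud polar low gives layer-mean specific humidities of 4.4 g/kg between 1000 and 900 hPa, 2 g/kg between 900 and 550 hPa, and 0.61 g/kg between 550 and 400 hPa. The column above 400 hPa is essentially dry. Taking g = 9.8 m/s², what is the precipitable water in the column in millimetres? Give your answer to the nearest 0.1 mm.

Precipitable water is the column-integrated vapour mass per unit area: PW = (1/g) Σ q̄ Δp, with q in kg/kg and Δp in Pa (1 kg/m² of water = 1 mm).
Layer 1000–900 hPa: Δp = 100 hPa = 10000 Pa, q̄ = 0.0044 kg/kg → 0.0044 × 10000 / 9.8 = 4.49 mm
Layer 900–550 hPa: Δp = 350 hPa = 35000 Pa, q̄ = 0.002 kg/kg → 0.002 × 35000 / 9.8 = 7.14 mm
Layer 550–400 hPa: Δp = 150 hPa = 15000 Pa, q̄ = 0.00061 kg/kg → 0.00061 × 15000 / 9.8 = 0.93 mm
PW = 4.49 + 7.14 + 0.93 = 12.56 ≈ 12.6 mm.

PW ≈ 12.6 mm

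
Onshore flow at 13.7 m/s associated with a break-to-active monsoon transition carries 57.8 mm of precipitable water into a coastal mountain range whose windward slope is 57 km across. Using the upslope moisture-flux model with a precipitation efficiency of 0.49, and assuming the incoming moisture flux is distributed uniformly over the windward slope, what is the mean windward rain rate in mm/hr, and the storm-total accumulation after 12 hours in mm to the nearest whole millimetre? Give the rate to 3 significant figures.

R ≈ 24.5 mm/hr; total ≈ 294 mm

Incoming column moisture flux per unit ridge length: F = V × PW = 13.7 × 57.8 = 791.86 mm·m/s.
Spread over the 57 km slope with efficiency ε = 0.49: R = ε·F/W = 0.49 × 791.86 / 57000 m = 6.807e-03 mm/s.
R = 6.807e-03 × 3600 = 24.5 mm/hr.
Over 12 h: total = 24.5 × 12 = 294 mm.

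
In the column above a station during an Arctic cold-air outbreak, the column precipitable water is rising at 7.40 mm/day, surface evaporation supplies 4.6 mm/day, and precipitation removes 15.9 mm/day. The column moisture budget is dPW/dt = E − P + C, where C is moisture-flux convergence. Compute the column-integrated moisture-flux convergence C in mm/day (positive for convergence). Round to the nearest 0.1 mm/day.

dPW/dt = +7.40 mm/day.
C = dPW/dt − E + P = (+7.40) − 4.6 + 15.9 = 18.7 mm/day.

C ≈ 18.7 mm/day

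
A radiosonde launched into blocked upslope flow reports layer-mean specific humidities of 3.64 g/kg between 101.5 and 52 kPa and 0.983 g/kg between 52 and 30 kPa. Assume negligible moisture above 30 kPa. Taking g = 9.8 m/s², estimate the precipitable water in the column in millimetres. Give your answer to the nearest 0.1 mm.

Precipitable water is the column-integrated vapour mass per unit area: PW = (1/g) Σ q̄ Δp, with q in kg/kg and Δp in Pa (1 kg/m² of water = 1 mm).
Layer 101.5–52 kPa: Δp = 495 hPa = 49500 Pa, q̄ = 0.00364 kg/kg → 0.00364 × 49500 / 9.8 = 18.39 mm
Layer 52–30 kPa: Δp = 220 hPa = 22000 Pa, q̄ = 0.000983 kg/kg → 0.000983 × 22000 / 9.8 = 2.21 mm
PW = 18.39 + 2.21 = 20.60 ≈ 20.6 mm.

PW ≈ 20.6 mm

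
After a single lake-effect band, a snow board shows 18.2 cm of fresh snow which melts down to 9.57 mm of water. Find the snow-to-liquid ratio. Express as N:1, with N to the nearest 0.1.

Ratio = snow depth / SWE = 182 mm / 9.57 mm = 19.0, i.e. 19.0:1.

ratio ≈ 19.0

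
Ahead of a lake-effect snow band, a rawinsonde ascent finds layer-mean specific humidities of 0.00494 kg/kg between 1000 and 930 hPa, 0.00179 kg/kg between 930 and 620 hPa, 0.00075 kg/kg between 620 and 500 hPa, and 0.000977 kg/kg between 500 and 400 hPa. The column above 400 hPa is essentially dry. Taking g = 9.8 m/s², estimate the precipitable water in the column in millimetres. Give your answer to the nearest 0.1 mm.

PW ≈ 11.1 mm

Precipitable water is the column-integrated vapour mass per unit area: PW = (1/g) Σ q̄ Δp, with q in kg/kg and Δp in Pa (1 kg/m² of water = 1 mm).
Layer 1000–930 hPa: Δp = 70 hPa = 7000 Pa, q̄ = 0.00494 kg/kg → 0.00494 × 7000 / 9.8 = 3.53 mm
Layer 930–620 hPa: Δp = 310 hPa = 31000 Pa, q̄ = 0.00179 kg/kg → 0.00179 × 31000 / 9.8 = 5.66 mm
Layer 620–500 hPa: Δp = 120 hPa = 12000 Pa, q̄ = 0.00075 kg/kg → 0.00075 × 12000 / 9.8 = 0.92 mm
Layer 500–400 hPa: Δp = 100 hPa = 10000 Pa, q̄ = 0.000977 kg/kg → 0.000977 × 10000 / 9.8 = 1.00 mm
PW = 3.53 + 5.66 + 0.92 + 1.00 = 11.11 ≈ 11.1 mm.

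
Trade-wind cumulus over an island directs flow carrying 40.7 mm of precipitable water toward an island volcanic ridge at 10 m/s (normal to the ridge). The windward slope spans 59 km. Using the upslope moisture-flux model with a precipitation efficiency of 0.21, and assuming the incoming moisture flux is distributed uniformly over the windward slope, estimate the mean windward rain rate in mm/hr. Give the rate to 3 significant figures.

Incoming column moisture flux per unit ridge length: F = V × PW = 10 × 40.7 = 407 mm·m/s.
Spread over the 59 km slope with efficiency ε = 0.21: R = ε·F/W = 0.21 × 407 / 59000 m = 1.449e-03 mm/s.
R = 1.449e-03 × 3600 = 5.22 mm/hr.

R ≈ 5.22 mm/hr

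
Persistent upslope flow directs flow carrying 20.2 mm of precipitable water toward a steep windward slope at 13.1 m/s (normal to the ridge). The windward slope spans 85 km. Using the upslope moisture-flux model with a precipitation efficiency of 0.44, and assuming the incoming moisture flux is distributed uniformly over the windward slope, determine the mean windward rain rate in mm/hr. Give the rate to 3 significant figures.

R ≈ 4.93 mm/hr

Incoming column moisture flux per unit ridge length: F = V × PW = 13.1 × 20.2 = 264.62 mm·m/s.
Spread over the 85 km slope with efficiency ε = 0.44: R = ε·F/W = 0.44 × 264.62 / 85000 m = 1.370e-03 mm/s.
R = 1.370e-03 × 3600 = 4.93 mm/hr.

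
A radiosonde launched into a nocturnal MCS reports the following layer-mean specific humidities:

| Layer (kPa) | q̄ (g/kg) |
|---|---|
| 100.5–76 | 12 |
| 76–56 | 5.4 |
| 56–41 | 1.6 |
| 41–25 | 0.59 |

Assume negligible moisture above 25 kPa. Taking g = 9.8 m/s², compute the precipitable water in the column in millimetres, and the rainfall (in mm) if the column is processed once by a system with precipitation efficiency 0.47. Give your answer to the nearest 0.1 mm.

Precipitable water is the column-integrated vapour mass per unit area: PW = (1/g) Σ q̄ Δp, with q in kg/kg and Δp in Pa (1 kg/m² of water = 1 mm).
Layer 100.5–76 kPa: Δp = 245 hPa = 24500 Pa, q̄ = 0.012 kg/kg → 0.012 × 24500 / 9.8 = 30.00 mm
Layer 76–56 kPa: Δp = 200 hPa = 20000 Pa, q̄ = 0.0054 kg/kg → 0.0054 × 20000 / 9.8 = 11.02 mm
Layer 56–41 kPa: Δp = 150 hPa = 15000 Pa, q̄ = 0.0016 kg/kg → 0.0016 × 15000 / 9.8 = 2.45 mm
Layer 41–25 kPa: Δp = 160 hPa = 16000 Pa, q̄ = 0.00059 kg/kg → 0.00059 × 16000 / 9.8 = 0.96 mm
PW = 30.00 + 11.02 + 2.45 + 0.96 = 44.43 ≈ 44.4 mm.
Rainfall = ε × PW = 0.47 × 44.4 = 20.9 mm.

PW ≈ 44.4 mm; rainfall ≈ 20.9 mm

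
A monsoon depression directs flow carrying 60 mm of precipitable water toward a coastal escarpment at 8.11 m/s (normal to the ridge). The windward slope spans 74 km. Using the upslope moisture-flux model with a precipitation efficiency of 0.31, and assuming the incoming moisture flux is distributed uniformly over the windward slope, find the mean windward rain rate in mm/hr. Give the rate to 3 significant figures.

Incoming column moisture flux per unit ridge length: F = V × PW = 8.11 × 60 = 486.6 mm·m/s.
Spread over the 74 km slope with efficiency ε = 0.31: R = ε·F/W = 0.31 × 486.6 / 74000 m = 2.038e-03 mm/s.
R = 2.038e-03 × 3600 = 7.34 mm/hr.

R ≈ 7.34 mm/hr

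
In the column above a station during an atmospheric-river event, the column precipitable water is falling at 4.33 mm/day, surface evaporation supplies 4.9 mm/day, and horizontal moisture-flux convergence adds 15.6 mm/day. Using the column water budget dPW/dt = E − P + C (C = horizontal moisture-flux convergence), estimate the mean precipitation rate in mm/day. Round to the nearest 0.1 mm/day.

P ≈ 24.8 mm/day

dPW/dt = -4.33 mm/day.
P = E + C − dPW/dt = 4.9 + (15.6) − (-4.33) = 24.8 mm/day.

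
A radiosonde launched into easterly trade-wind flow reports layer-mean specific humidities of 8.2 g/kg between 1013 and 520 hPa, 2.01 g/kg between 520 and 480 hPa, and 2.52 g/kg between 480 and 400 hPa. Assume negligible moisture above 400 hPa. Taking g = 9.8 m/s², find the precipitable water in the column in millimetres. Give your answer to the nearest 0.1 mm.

PW ≈ 44.1 mm

Precipitable water is the column-integrated vapour mass per unit area: PW = (1/g) Σ q̄ Δp, with q in kg/kg and Δp in Pa (1 kg/m² of water = 1 mm).
Layer 1013–520 hPa: Δp = 493 hPa = 49300 Pa, q̄ = 0.0082 kg/kg → 0.0082 × 49300 / 9.8 = 41.25 mm
Layer 520–480 hPa: Δp = 40 hPa = 4000 Pa, q̄ = 0.00201 kg/kg → 0.00201 × 4000 / 9.8 = 0.82 mm
Layer 480–400 hPa: Δp = 80 hPa = 8000 Pa, q̄ = 0.00252 kg/kg → 0.00252 × 8000 / 9.8 = 2.06 mm
PW = 41.25 + 0.82 + 2.06 = 44.13 ≈ 44.1 mm.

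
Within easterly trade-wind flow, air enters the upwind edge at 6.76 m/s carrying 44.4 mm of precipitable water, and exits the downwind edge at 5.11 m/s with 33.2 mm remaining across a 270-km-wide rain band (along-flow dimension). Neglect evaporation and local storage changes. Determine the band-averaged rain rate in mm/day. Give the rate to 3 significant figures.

Column moisture flux per unit crosswind length is F = V × PW.
Inflow: F_in = 6.76 × 44.4 = 300.144 mm·m/s
Outflow: F_out = 5.11 × 33.2 = 169.652 mm·m/s
Steady-state rate R = (F_in − F_out)/L = (300.144 − 169.652) / 270000 m = 4.833e-04 mm/s.
R = 4.833e-04 × 3600 × 24 = 41.8 mm/day.

R ≈ 41.8 mm/day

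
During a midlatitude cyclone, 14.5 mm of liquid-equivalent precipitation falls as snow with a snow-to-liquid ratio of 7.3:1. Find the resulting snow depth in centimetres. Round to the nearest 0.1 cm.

snow depth ≈ 10.6 cm

Snow depth = liquid × ratio = 14.5 mm × 7.3 = 105.85 mm = 10.6 cm.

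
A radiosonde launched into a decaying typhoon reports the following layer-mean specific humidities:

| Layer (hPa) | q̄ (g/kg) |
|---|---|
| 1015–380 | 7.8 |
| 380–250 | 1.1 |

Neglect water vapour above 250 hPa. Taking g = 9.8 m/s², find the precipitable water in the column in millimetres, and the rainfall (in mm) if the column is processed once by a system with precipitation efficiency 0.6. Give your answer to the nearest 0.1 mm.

Precipitable water is the column-integrated vapour mass per unit area: PW = (1/g) Σ q̄ Δp, with q in kg/kg and Δp in Pa (1 kg/m² of water = 1 mm).
Layer 1015–380 hPa: Δp = 635 hPa = 63500 Pa, q̄ = 0.0078 kg/kg → 0.0078 × 63500 / 9.8 = 50.54 mm
Layer 380–250 hPa: Δp = 130 hPa = 13000 Pa, q̄ = 0.0011 kg/kg → 0.0011 × 13000 / 9.8 = 1.46 mm
PW = 50.54 + 1.46 = 52.00 ≈ 52.0 mm.
Rainfall = ε × PW = 0.6 × 52.0 = 31.2 mm.

PW ≈ 52.0 mm; rainfall ≈ 31.2 mm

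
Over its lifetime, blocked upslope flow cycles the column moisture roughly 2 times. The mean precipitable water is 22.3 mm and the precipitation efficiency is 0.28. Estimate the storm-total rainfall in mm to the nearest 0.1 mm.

Each cycle deposits ε × PW = 0.28 × 22.3 = 6.244 mm.
Over 2 cycles: 2 × 6.244 = 12.5 mm.

rainfall ≈ 12.5 mm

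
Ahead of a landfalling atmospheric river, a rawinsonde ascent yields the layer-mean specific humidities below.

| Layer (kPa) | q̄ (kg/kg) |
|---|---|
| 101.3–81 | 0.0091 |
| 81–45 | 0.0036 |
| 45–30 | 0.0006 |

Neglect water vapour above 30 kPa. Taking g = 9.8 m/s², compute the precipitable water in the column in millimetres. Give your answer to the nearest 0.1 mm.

PW ≈ 33.0 mm

Precipitable water is the column-integrated vapour mass per unit area: PW = (1/g) Σ q̄ Δp, with q in kg/kg and Δp in Pa (1 kg/m² of water = 1 mm).
Layer 101.3–81 kPa: Δp = 203 hPa = 20300 Pa, q̄ = 0.0091 kg/kg → 0.0091 × 20300 / 9.8 = 18.85 mm
Layer 81–45 kPa: Δp = 360 hPa = 36000 Pa, q̄ = 0.0036 kg/kg → 0.0036 × 36000 / 9.8 = 13.22 mm
Layer 45–30 kPa: Δp = 150 hPa = 15000 Pa, q̄ = 0.0006 kg/kg → 0.0006 × 15000 / 9.8 = 0.92 mm
PW = 18.85 + 13.22 + 0.92 = 32.99 ≈ 33.0 mm.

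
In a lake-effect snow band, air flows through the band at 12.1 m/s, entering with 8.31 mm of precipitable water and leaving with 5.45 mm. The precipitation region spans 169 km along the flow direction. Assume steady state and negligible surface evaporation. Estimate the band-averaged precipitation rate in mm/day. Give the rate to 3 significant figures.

R ≈ 17.7 mm/day

Column moisture flux per unit crosswind length is F = V × PW.
Inflow: F_in = 12.1 × 8.31 = 100.551 mm·m/s
Outflow: F_out = 12.1 × 5.45 = 65.945 mm·m/s
Steady-state rate R = (F_in − F_out)/L = (100.551 − 65.945) / 169000 m = 2.048e-04 mm/s.
R = 2.048e-04 × 3600 × 24 = 17.7 mm/day.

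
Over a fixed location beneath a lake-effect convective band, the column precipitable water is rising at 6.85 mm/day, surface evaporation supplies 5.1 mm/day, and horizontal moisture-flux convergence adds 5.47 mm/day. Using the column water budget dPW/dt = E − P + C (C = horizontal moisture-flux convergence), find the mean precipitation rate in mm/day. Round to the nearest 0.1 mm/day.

P ≈ 3.7 mm/day

dPW/dt = +6.85 mm/day.
P = E + C − dPW/dt = 5.1 + (5.47) − (+6.85) = 3.7 mm/day.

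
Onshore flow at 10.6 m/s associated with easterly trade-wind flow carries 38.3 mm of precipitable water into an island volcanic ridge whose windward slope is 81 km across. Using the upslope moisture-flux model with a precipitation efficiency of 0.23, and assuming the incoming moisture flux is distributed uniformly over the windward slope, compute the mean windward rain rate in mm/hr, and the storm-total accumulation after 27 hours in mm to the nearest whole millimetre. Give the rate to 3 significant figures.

Incoming column moisture flux per unit ridge length: F = V × PW = 10.6 × 38.3 = 405.98 mm·m/s.
Spread over the 81 km slope with efficiency ε = 0.23: R = ε·F/W = 0.23 × 405.98 / 81000 m = 1.153e-03 mm/s.
R = 1.153e-03 × 3600 = 4.15 mm/hr.
Over 27 h: total = 4.15 × 27 = 112.05 ≈ 112 mm.

R ≈ 4.15 mm/hr; total ≈ 112 mm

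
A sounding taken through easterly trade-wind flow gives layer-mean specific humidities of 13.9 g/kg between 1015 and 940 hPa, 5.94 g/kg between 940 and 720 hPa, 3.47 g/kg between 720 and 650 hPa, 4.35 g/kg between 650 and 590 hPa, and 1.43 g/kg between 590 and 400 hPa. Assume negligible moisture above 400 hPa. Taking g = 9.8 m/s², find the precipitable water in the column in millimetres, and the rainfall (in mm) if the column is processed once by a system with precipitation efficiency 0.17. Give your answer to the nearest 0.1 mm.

PW ≈ 31.9 mm; rainfall ≈ 5.4 mm

Precipitable water is the column-integrated vapour mass per unit area: PW = (1/g) Σ q̄ Δp, with q in kg/kg and Δp in Pa (1 kg/m² of water = 1 mm).
Layer 1015–940 hPa: Δp = 75 hPa = 7500 Pa, q̄ = 0.0139 kg/kg → 0.0139 × 7500 / 9.8 = 10.64 mm
Layer 940–720 hPa: Δp = 220 hPa = 22000 Pa, q̄ = 0.00594 kg/kg → 0.00594 × 22000 / 9.8 = 13.33 mm
Layer 720–650 hPa: Δp = 70 hPa = 7000 Pa, q̄ = 0.00347 kg/kg → 0.00347 × 7000 / 9.8 = 2.48 mm
Layer 650–590 hPa: Δp = 60 hPa = 6000 Pa, q̄ = 0.00435 kg/kg → 0.00435 × 6000 / 9.8 = 2.66 mm
Layer 590–400 hPa: Δp = 190 hPa = 19000 Pa, q̄ = 0.00143 kg/kg → 0.00143 × 19000 / 9.8 = 2.77 mm
PW = 10.64 + 13.33 + 2.48 + 2.66 + 2.77 = 31.88 ≈ 31.9 mm.
Rainfall = ε × PW = 0.17 × 31.9 = 5.4 mm.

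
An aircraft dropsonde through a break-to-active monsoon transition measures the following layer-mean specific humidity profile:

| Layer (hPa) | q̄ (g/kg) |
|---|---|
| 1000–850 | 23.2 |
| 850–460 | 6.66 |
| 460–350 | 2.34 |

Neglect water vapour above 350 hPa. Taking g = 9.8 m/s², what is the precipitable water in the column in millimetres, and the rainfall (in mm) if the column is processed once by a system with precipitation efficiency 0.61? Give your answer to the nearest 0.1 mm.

PW ≈ 64.6 mm; rainfall ≈ 39.4 mm

Precipitable water is the column-integrated vapour mass per unit area: PW = (1/g) Σ q̄ Δp, with q in kg/kg and Δp in Pa (1 kg/m² of water = 1 mm).
Layer 1000–850 hPa: Δp = 150 hPa = 15000 Pa, q̄ = 0.0232 kg/kg → 0.0232 × 15000 / 9.8 = 35.51 mm
Layer 850–460 hPa: Δp = 390 hPa = 39000 Pa, q̄ = 0.00666 kg/kg → 0.00666 × 39000 / 9.8 = 26.50 mm
Layer 460–350 hPa: Δp = 110 hPa = 11000 Pa, q̄ = 0.00234 kg/kg → 0.00234 × 11000 / 9.8 = 2.63 mm
PW = 35.51 + 26.50 + 2.63 = 64.64 ≈ 64.6 mm.
Rainfall = ε × PW = 0.61 × 64.6 = 39.4 mm.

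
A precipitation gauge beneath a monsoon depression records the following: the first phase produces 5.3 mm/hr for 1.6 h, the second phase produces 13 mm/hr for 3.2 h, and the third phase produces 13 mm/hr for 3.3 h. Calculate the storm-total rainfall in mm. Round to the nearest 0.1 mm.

total ≈ 93.0 mm

Total = Σ Rᵢ Δtᵢ = 5.3 × 1.6 + 13 × 3.2 + 13 × 3.3
      = 8.48 + 41.6 + 42.9 = 93.0 mm.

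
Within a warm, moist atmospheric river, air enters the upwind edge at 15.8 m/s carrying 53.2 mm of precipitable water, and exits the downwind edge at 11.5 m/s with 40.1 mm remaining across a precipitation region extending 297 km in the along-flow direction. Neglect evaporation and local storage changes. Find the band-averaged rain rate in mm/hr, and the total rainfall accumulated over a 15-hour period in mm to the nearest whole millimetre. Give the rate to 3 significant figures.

R ≈ 4.60 mm/hr; total ≈ 69 mm

Column moisture flux per unit crosswind length is F = V × PW.
Inflow: F_in = 15.8 × 53.2 = 840.56 mm·m/s
Outflow: F_out = 11.5 × 40.1 = 461.15 mm·m/s
Steady-state rate R = (F_in − F_out)/L = (840.56 − 461.15) / 297000 m = 1.277e-03 mm/s.
R = 1.277e-03 × 3600 = 4.60 mm/hr.
Over 15 h: total = 4.60 × 15 = 69 mm.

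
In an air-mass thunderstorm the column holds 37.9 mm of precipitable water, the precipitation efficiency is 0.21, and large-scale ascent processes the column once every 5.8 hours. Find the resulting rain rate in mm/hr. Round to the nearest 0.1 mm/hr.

Each overturning extracts ε × PW = 0.21 × 37.9 = 7.959 mm.
Rate = ε·PW / τ = 7.959 / 5.8 h = 1.4 mm/hr.

R ≈ 1.4 mm/hr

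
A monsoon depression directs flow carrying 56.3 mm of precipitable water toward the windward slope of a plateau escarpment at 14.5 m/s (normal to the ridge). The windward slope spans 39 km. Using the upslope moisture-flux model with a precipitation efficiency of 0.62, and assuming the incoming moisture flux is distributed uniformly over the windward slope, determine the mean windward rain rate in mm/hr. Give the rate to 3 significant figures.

Incoming column moisture flux per unit ridge length: F = V × PW = 14.5 × 56.3 = 816.35 mm·m/s.
Spread over the 39 km slope with efficiency ε = 0.62: R = ε·F/W = 0.62 × 816.35 / 39000 m = 1.298e-02 mm/s.
R = 1.298e-02 × 3600 = 46.7 mm/hr.

R ≈ 46.7 mm/hr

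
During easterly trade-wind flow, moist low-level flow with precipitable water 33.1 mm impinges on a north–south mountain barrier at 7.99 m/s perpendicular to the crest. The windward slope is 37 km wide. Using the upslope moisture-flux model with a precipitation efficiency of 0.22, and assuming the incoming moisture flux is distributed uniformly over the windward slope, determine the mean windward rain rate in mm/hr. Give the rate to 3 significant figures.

R ≈ 5.66 mm/hr

Incoming column moisture flux per unit ridge length: F = V × PW = 7.99 × 33.1 = 264.469 mm·m/s.
Spread over the 37 km slope with efficiency ε = 0.22: R = ε·F/W = 0.22 × 264.469 / 37000 m = 1.573e-03 mm/s.
R = 1.573e-03 × 3600 = 5.66 mm/hr.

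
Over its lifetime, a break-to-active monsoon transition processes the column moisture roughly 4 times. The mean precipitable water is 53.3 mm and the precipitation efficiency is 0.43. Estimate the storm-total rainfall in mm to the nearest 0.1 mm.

rainfall ≈ 91.7 mm

Each cycle deposits ε × PW = 0.43 × 53.3 = 22.919 mm.
Over 4 cycles: 4 × 22.919 = 91.7 mm.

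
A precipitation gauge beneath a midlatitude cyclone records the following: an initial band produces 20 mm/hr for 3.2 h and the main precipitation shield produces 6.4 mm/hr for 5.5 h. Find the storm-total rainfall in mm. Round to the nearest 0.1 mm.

total ≈ 99.2 mm

Total = Σ Rᵢ Δtᵢ = 20 × 3.2 + 6.4 × 5.5
      = 64 + 35.2 = 99.2 mm.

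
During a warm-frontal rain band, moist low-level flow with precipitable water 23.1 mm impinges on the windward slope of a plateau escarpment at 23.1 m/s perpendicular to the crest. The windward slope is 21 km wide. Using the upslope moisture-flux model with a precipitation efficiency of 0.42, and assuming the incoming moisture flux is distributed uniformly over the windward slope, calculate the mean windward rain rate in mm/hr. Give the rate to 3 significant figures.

Incoming column moisture flux per unit ridge length: F = V × PW = 23.1 × 23.1 = 533.61 mm·m/s.
Spread over the 21 km slope with efficiency ε = 0.42: R = ε·F/W = 0.42 × 533.61 / 21000 m = 1.067e-02 mm/s.
R = 1.067e-02 × 3600 = 38.4 mm/hr.

R ≈ 38.4 mm/hr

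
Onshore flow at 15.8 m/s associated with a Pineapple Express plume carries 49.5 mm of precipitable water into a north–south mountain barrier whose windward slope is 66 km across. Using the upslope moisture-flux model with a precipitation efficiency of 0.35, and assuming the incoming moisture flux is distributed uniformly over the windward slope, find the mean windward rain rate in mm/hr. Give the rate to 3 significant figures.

Incoming column moisture flux per unit ridge length: F = V × PW = 15.8 × 49.5 = 782.1 mm·m/s.
Spread over the 66 km slope with efficiency ε = 0.35: R = ε·F/W = 0.35 × 782.1 / 66000 m = 4.148e-03 mm/s.
R = 4.148e-03 × 3600 = 14.9 mm/hr.

R ≈ 14.9 mm/hr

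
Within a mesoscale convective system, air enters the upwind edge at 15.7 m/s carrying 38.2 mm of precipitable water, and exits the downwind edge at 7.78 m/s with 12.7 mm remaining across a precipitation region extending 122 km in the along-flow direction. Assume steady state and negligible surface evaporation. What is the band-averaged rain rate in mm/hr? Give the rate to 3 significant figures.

Column moisture flux per unit crosswind length is F = V × PW.
Inflow: F_in = 15.7 × 38.2 = 599.74 mm·m/s
Outflow: F_out = 7.78 × 12.7 = 98.806 mm·m/s
Steady-state rate R = (F_in − F_out)/L = (599.74 − 98.806) / 122000 m = 4.106e-03 mm/s.
R = 4.106e-03 × 3600 = 14.8 mm/hr.

R ≈ 14.8 mm/hr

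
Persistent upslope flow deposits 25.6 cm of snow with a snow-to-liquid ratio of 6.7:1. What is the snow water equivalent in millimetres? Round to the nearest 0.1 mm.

SWE ≈ 38.2 mm

SWE = snow depth / ratio = 25.6 cm / 6.7 = 3.821 cm = 38.2 mm.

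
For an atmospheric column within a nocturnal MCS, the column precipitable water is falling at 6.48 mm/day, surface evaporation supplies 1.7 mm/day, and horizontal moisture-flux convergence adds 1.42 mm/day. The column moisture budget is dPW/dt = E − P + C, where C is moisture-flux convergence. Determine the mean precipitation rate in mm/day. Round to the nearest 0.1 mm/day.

P ≈ 9.6 mm/day

dPW/dt = -6.48 mm/day.
P = E + C − dPW/dt = 1.7 + (1.42) − (-6.48) = 9.6 mm/day.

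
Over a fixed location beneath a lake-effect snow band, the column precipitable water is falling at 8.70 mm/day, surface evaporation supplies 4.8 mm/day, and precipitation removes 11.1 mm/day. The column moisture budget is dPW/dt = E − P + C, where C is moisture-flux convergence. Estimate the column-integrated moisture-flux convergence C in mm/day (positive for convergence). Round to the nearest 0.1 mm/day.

C ≈ -2.4 mm/day

dPW/dt = -8.70 mm/day.
C = dPW/dt − E + P = (-8.70) − 4.8 + 11.1 = -2.4 mm/day.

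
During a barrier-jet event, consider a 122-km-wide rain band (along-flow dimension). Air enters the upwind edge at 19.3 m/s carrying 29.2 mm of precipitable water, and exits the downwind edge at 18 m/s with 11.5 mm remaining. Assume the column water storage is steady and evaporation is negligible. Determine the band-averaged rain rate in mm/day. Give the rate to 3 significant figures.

Column moisture flux per unit crosswind length is F = V × PW.
Inflow: F_in = 19.3 × 29.2 = 563.56 mm·m/s
Outflow: F_out = 18 × 11.5 = 207 mm·m/s
Steady-state rate R = (F_in − F_out)/L = (563.56 − 207) / 122000 m = 2.923e-03 mm/s.
R = 2.923e-03 × 3600 × 24 = 253 mm/day.

R ≈ 253 mm/day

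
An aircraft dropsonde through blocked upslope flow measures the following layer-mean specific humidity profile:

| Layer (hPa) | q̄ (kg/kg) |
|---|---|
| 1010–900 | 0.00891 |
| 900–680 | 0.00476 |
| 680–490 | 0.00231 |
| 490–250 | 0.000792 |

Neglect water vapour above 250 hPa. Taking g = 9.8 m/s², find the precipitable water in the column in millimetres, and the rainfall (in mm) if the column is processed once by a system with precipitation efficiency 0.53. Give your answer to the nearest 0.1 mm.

PW ≈ 27.1 mm; rainfall ≈ 14.4 mm

Precipitable water is the column-integrated vapour mass per unit area: PW = (1/g) Σ q̄ Δp, with q in kg/kg and Δp in Pa (1 kg/m² of water = 1 mm).
Layer 1010–900 hPa: Δp = 110 hPa = 11000 Pa, q̄ = 0.00891 kg/kg → 0.00891 × 11000 / 9.8 = 10.00 mm
Layer 900–680 hPa: Δp = 220 hPa = 22000 Pa, q̄ = 0.00476 kg/kg → 0.00476 × 22000 / 9.8 = 10.69 mm
Layer 680–490 hPa: Δp = 190 hPa = 19000 Pa, q̄ = 0.00231 kg/kg → 0.00231 × 19000 / 9.8 = 4.48 mm
Layer 490–250 hPa: Δp = 240 hPa = 24000 Pa, q̄ = 0.000792 kg/kg → 0.000792 × 24000 / 9.8 = 1.94 mm
PW = 10.00 + 10.69 + 4.48 + 1.94 = 27.11 ≈ 27.1 mm.
Rainfall = ε × PW = 0.53 × 27.1 = 14.4 mm.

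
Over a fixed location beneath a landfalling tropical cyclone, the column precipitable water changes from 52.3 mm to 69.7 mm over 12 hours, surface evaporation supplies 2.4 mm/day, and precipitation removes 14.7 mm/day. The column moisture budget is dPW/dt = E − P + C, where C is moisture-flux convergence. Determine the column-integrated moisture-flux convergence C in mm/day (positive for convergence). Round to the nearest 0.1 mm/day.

dPW/dt = (69.7 − 52.3) mm / (12/24 day) = +34.800 mm/day.
C = dPW/dt − E + P = (+34.800) − 2.4 + 14.7 = 47.1 mm/day.

C ≈ 47.1 mm/day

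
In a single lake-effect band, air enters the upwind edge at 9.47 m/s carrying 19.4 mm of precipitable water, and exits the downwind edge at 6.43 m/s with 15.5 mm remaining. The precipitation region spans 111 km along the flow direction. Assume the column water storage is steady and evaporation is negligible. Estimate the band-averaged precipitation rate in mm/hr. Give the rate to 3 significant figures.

R ≈ 2.73 mm/hr

Column moisture flux per unit crosswind length is F = V × PW.
Inflow: F_in = 9.47 × 19.4 = 183.718 mm·m/s
Outflow: F_out = 6.43 × 15.5 = 99.665 mm·m/s
Steady-state rate R = (F_in − F_out)/L = (183.718 − 99.665) / 111000 m = 7.572e-04 mm/s.
R = 7.572e-04 × 3600 = 2.73 mm/hr.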